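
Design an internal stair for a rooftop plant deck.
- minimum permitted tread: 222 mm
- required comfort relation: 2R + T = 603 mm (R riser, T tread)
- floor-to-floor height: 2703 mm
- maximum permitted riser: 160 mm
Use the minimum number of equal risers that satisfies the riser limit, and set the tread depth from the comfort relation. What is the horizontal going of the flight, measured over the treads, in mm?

2703 / 160 = 16.89, so 17 risers are needed.
R = 2703 ÷ 17 = 159 mm.
Tread T = 603 − 2 × 159 = 285 mm (≥ 222 mm).
Going = (17 − 1) × 285 = 4560 mm.

4560 mm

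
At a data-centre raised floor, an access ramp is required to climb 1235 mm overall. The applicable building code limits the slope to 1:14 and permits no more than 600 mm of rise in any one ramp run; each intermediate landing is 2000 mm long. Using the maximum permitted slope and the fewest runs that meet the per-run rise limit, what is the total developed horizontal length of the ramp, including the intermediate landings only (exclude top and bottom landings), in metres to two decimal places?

1235 / 600 = 2.058 → round up to 3 ramp runs. That means 2 intermediate landings.
Horizontal run for 1235 mm of rise at 1:14 is 1235 × 14 = 17290 mm.
2 intermediate landings contribute 2 × 2000 = 4000 mm.
Total developed length = 17290 + 4000 = 21290 mm.
= 21.29 m.

21.29 m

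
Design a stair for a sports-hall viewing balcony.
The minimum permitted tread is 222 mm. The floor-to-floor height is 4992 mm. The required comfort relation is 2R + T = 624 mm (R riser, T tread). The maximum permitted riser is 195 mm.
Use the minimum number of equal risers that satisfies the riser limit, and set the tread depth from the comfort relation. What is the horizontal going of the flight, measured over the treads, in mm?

4992 / 195 = 25.60, so 26 risers are needed.
Each riser is 4992/26 = 192 mm (≤ 195 mm).
T = 624 − 2·192 = 240 mm, which satisfies the 222 mm minimum.
Treads = 26 − 1 = 25; going = 25 × 240 = 6000 mm.

6000 mm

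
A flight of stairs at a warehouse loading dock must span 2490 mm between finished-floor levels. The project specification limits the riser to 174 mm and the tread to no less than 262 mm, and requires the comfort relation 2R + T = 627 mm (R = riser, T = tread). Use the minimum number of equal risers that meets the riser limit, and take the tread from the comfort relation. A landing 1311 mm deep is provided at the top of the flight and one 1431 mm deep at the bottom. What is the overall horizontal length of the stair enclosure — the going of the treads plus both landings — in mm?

2490 / 174 = 14.310 → round up to 15 risers.
R = 2490 ÷ 15 = 166 mm.
T = 627 − 2·166 = 295 mm, which satisfies the 262 mm minimum.
Going = (15 − 1) × 295 = 4130 mm.
Add landings: 4130 + 1311 + 1431 = 6872 mm.

6872 mm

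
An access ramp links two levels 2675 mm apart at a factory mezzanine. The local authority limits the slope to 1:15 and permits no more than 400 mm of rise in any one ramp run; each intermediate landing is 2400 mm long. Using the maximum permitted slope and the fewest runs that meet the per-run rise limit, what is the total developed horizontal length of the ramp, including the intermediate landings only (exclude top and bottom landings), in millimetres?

54525 mm

⌈2675/400⌉ = 7 ramp runs. That means 6 intermediate landings.
Horizontal run for 2675 mm of rise at 1:15 is 2675 × 15 = 40125 mm.
Intermediate landings: 6 × 2400 = 14400 mm.
Total developed length = 40125 + 14400 = 54525 mm.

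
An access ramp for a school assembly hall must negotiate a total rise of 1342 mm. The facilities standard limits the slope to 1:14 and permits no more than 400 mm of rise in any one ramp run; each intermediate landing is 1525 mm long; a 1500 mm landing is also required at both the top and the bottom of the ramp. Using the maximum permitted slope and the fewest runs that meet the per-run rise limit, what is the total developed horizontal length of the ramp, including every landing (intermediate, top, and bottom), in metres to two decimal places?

At most 400 each: 1342/400 = 3.35, giving 4 ramp runs. That means 3 intermediate landings.
Ramp run (horizontal) at 1:14: 1342 × 14 = 18788 mm.
3 intermediate landings contribute 3 × 1525 = 4575 mm.
Top and bottom landings: 2 × 1500 = 3000 mm.
Total = 18788 + 4575 + 3000 = 26363 mm.
= 26.36 m.

26.36 m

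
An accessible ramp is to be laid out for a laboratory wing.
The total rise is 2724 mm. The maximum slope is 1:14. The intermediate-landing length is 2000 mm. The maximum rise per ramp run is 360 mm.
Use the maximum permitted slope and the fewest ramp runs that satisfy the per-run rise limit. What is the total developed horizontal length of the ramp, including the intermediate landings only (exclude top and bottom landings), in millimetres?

2724 / 360 = 7.567 → round up to 8 ramp runs. That means 7 intermediate landings.
Horizontal run for 2724 mm of rise at 1:14 is 2724 × 14 = 38136 mm.
Intermediate landings: 7 × 2000 = 14000 mm.
Developed length = 38136 + 14000 = 52136 mm.

52136 mm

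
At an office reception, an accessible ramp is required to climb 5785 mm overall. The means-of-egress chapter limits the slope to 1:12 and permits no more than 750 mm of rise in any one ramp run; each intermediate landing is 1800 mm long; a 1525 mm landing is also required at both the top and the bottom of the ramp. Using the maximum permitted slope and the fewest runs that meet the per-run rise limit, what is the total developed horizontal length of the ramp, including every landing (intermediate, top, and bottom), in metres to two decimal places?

85.07 m

⌈5785/750⌉ = 8 ramp runs. That means 7 intermediate landings.
Ramp run (horizontal) at 1:12: 5785 × 12 = 69420 mm.
Intermediate landings: 7 × 1800 = 12600 mm.
Top and bottom landings: 2 × 1525 = 3050 mm.
Total = 69420 + 12600 + 3050 = 85070 mm.
= 85.07 m.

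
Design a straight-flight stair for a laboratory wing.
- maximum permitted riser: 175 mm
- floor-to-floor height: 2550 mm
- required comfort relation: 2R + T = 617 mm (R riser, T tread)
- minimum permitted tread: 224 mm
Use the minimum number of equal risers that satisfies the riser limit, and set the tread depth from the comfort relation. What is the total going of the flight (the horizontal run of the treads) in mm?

3878 mm

At most 175 each: 2550/175 = 14.57, giving 15 risers.
Each riser is 2550/15 = 170 mm (≤ 175 mm).
T = 617 − 2·170 = 277 mm, which satisfies the 224 mm minimum.
Treads = 15 − 1 = 14; going = 14 × 277 = 3878 mm.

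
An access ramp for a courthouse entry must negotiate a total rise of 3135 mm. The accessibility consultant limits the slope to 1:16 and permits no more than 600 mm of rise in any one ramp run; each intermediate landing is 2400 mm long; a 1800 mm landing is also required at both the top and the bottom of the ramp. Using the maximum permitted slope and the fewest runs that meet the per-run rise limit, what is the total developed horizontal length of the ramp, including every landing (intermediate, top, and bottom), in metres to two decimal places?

⌈3135/600⌉ = 6 ramp runs. That means 5 intermediate landings.
Ramp run (horizontal) at 1:16: 3135 × 16 = 50160 mm.
5 intermediate landings contribute 5 × 2400 = 12000 mm.
Top and bottom landings: 2 × 1800 = 3600 mm.
Total = 50160 + 12000 + 3600 = 65760 mm.
= 65.76 m.

65.76 m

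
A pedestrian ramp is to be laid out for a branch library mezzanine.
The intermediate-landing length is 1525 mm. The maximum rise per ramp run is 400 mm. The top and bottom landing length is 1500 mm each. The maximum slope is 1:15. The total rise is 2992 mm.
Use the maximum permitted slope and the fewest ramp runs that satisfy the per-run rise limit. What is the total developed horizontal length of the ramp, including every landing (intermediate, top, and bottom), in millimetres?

At most 400 each: 2992/400 = 7.48, giving 8 ramp runs. That means 7 intermediate landings.
Horizontal run for 2992 mm of rise at 1:15 is 2992 × 15 = 44880 mm.
Intermediate landings: 7 × 1525 = 10675 mm.
Top and bottom landings: 2 × 1500 = 3000 mm.
Total = 44880 + 10675 + 3000 = 58555 mm.

58555 mm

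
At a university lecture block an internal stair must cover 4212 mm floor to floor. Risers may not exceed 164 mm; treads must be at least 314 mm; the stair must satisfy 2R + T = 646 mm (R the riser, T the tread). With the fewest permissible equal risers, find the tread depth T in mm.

322 mm

4212 / 164 = 25.683 → round up to 26 risers.
Riser R = 4212 / 26 = 162 mm, within the 164 mm limit.
T = 646 − 2·162 = 322 mm, which satisfies the 314 mm minimum.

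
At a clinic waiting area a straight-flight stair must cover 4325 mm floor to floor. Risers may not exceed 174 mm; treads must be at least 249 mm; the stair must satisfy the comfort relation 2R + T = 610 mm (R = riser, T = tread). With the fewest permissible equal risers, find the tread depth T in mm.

264 mm

⌈4325/174⌉ = 25 risers.
Riser R = 4325 / 25 = 173 mm, within the 174 mm limit.
Tread T = 610 − 2 × 173 = 264 mm (≥ 249 mm).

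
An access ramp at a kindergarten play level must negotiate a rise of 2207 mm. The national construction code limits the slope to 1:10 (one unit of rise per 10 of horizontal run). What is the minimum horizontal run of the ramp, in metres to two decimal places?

22.07 m

At 1:10 the run is 10 × 2207 = 22070 mm.
22070 mm = 22.07 m.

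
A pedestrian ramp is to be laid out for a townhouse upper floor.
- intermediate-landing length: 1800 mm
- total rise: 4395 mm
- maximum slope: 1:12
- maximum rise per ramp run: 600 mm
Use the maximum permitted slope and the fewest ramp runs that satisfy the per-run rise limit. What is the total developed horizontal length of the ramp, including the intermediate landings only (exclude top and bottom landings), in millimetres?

At most 600 each: 4395/600 = 7.33, giving 8 ramp runs. That means 7 intermediate landings.
Ramp run (horizontal) at 1:12: 4395 × 12 = 52740 mm.
Intermediate landings: 7 × 1800 = 12600 mm.
Developed length = 52740 + 12600 = 65340 mm.

65340 mm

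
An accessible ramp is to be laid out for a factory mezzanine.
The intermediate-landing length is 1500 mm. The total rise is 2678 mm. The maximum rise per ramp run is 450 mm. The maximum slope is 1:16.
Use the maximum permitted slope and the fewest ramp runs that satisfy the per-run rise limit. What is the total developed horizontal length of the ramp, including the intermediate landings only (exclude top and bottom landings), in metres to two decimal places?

2678 / 450 = 5.95, so 6 ramp runs are needed. That means 5 intermediate landings.
Horizontal run for 2678 mm of rise at 1:16 is 2678 × 16 = 42848 mm.
5 intermediate landings contribute 5 × 1500 = 7500 mm.
Total developed length = 42848 + 7500 = 50348 mm.
= 50.35 m.

50.35 m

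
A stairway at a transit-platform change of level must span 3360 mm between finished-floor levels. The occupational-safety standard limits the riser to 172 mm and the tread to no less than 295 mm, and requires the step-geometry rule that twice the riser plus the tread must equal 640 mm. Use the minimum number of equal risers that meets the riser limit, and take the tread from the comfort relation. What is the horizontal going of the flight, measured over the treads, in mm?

3360 / 172 = 19.53, so 20 risers are needed.
Riser R = 3360 / 20 = 168 mm, within the 172 mm limit.
From 2R + T = 640: T = 640 − 336 = 304 mm.
Treads = 20 − 1 = 19; going = 19 × 304 = 5776 mm.

5776 mm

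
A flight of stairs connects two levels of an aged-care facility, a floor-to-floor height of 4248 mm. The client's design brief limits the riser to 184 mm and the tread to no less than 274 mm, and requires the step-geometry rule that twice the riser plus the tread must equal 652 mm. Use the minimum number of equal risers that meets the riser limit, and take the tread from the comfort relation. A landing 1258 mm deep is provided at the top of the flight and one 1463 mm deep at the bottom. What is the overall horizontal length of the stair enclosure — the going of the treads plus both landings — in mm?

4248 / 184 = 23.087 → round up to 24 risers.
Each riser is 4248/24 = 177 mm (≤ 184 mm).
T = 652 − 2·177 = 298 mm, which satisfies the 274 mm minimum.
Treads = 24 − 1 = 23; going = 23 × 298 = 6854 mm.
Enclosure = 6854 + 1258 + 1463 = 9575 mm.

9575 mm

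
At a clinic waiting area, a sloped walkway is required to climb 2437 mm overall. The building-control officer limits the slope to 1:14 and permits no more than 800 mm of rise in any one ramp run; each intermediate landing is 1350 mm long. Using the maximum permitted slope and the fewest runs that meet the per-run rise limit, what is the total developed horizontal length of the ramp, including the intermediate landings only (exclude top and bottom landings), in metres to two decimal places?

38.17 m

2437 / 800 = 3.046 → round up to 4 ramp runs. That means 3 intermediate landings.
Horizontal run for 2437 mm of rise at 1:14 is 2437 × 14 = 34118 mm.
Intermediate landings: 3 × 1350 = 4050 mm.
Developed length = 34118 + 4050 = 38168 mm.
= 38.17 m.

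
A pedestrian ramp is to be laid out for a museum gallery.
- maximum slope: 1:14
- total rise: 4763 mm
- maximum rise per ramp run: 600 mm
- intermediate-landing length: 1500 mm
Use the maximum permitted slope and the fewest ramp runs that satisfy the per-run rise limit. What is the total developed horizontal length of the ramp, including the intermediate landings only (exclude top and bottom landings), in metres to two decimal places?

77.18 m

4763 / 600 = 7.94, so 8 ramp runs are needed. That means 7 intermediate landings.
Horizontal run for 4763 mm of rise at 1:14 is 4763 × 14 = 66682 mm.
Intermediate landings: 7 × 1500 = 10500 mm.
Developed length = 66682 + 10500 = 77182 mm.
= 77.18 m.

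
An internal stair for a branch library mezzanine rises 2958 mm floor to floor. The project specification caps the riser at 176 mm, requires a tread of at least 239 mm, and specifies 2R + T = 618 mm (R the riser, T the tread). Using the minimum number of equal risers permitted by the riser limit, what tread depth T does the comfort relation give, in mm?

At most 176 each: 2958/176 = 16.81, giving 17 risers.
Each riser is 2958/17 = 174 mm (≤ 176 mm).
T = 618 − 2·174 = 270 mm, which satisfies the 239 mm minimum.

270 mm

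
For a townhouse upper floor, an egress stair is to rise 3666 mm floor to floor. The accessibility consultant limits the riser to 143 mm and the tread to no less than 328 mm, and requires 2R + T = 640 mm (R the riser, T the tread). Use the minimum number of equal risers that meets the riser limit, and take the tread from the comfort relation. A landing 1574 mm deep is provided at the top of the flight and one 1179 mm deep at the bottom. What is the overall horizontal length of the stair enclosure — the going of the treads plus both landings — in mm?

11703 mm

At most 143 each: 3666/143 = 25.64, giving 26 risers.
R = 3666 ÷ 26 = 141 mm.
Tread T = 640 − 2 × 141 = 358 mm (≥ 328 mm).
Going = (26 − 1) × 358 = 8950 mm.
Add landings: 8950 + 1574 + 1179 = 11703 mm.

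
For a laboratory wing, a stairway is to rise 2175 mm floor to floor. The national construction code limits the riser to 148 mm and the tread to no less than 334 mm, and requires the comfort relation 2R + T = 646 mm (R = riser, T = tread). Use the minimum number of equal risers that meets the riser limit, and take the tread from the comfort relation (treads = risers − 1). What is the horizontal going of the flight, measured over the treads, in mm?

4984 mm

2175 / 148 = 14.70, so 15 risers are needed.
Each riser is 2175/15 = 145 mm (≤ 148 mm).
From 2R + T = 646: T = 646 − 290 = 356 mm.
15 risers give 14 treads; going = 14 × 356 = 4984 mm.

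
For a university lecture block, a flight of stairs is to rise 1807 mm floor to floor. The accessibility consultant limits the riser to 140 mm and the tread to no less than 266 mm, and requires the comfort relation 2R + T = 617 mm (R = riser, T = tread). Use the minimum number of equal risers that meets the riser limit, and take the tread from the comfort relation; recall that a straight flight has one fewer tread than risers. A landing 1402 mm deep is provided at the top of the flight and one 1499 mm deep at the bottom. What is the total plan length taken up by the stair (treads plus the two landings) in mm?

1807 / 140 = 12.91, so 13 risers are needed.
Each riser is 1807/13 = 139 mm (≤ 140 mm).
Tread T = 617 − 2 × 139 = 339 mm (≥ 266 mm).
13 risers give 12 treads; going = 12 × 339 = 4068 mm.
Enclosure = 4068 + 1402 + 1499 = 6969 mm.

6969 mm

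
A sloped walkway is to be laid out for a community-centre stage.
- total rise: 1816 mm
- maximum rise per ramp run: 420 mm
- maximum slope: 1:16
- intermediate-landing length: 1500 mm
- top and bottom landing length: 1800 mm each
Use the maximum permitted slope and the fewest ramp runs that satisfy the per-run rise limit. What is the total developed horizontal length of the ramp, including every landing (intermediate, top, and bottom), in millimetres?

38656 mm

1816 / 420 = 4.32, so 5 ramp runs are needed. That means 4 intermediate landings.
Horizontal run for 1816 mm of rise at 1:16 is 1816 × 16 = 29056 mm.
4 intermediate landings contribute 4 × 1500 = 6000 mm.
Top and bottom landings: 2 × 1800 = 3600 mm.
Total = 29056 + 6000 + 3600 = 38656 mm.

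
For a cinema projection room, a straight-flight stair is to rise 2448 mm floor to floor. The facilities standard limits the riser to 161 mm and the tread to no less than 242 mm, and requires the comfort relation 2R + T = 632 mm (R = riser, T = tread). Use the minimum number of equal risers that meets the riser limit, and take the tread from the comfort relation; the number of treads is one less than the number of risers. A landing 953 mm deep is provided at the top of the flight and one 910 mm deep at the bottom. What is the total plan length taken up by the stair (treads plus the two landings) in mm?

At most 161 each: 2448/161 = 15.20, giving 16 risers.
Each riser is 2448/16 = 153 mm (≤ 161 mm).
T = 632 − 2·153 = 326 mm, which satisfies the 242 mm minimum.
16 risers give 15 treads; going = 15 × 326 = 4890 mm.
Enclosure = 4890 + 953 + 910 = 6753 mm.

6753 mm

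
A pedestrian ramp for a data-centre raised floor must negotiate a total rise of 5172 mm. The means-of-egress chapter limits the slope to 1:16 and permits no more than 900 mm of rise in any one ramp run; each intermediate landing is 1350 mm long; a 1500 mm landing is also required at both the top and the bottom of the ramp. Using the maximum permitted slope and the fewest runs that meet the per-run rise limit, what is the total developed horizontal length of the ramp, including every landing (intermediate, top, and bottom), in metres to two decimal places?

At most 900 each: 5172/900 = 5.75, giving 6 ramp runs. That means 5 intermediate landings.
Ramp run (horizontal) at 1:16: 5172 × 16 = 82752 mm.
5 intermediate landings contribute 5 × 1350 = 6750 mm.
Top and bottom landings: 2 × 1500 = 3000 mm.
Total = 82752 + 6750 + 3000 = 92502 mm.
= 92.50 m.

92.50 m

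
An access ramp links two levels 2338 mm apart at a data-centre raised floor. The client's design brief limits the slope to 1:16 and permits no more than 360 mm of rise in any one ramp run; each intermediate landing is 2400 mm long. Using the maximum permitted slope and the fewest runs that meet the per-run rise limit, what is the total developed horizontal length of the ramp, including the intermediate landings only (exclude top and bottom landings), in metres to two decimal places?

2338 / 360 = 6.49, so 7 ramp runs are needed. That means 6 intermediate landings.
Horizontal run for 2338 mm of rise at 1:16 is 2338 × 16 = 37408 mm.
6 intermediate landings contribute 6 × 2400 = 14400 mm.
Developed length = 37408 + 14400 = 51808 mm.
= 51.81 m.

51.81 m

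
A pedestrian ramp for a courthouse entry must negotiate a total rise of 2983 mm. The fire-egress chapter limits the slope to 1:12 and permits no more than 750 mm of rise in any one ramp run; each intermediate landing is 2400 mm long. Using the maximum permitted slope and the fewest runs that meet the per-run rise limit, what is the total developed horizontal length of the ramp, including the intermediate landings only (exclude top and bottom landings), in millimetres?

⌈2983/750⌉ = 4 ramp runs. That means 3 intermediate landings.
Horizontal run for 2983 mm of rise at 1:12 is 2983 × 12 = 35796 mm.
Intermediate landings: 3 × 2400 = 7200 mm.
Developed length = 35796 + 7200 = 42996 mm.

42996 mm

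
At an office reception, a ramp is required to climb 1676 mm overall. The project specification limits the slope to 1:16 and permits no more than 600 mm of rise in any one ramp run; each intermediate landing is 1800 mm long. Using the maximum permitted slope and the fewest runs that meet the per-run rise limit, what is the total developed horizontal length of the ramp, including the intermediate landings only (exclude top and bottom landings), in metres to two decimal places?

30.42 m

At most 600 each: 1676/600 = 2.79, giving 3 ramp runs. That means 2 intermediate landings.
Ramp run (horizontal) at 1:16: 1676 × 16 = 26816 mm.
2 intermediate landings contribute 2 × 1800 = 3600 mm.
Total developed length = 26816 + 3600 = 30416 mm.
= 30.42 m.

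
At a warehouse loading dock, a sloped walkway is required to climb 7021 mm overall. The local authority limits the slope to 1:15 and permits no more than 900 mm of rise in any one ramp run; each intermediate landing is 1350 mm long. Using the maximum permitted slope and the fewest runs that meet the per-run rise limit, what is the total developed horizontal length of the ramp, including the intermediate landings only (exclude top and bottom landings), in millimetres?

7021 / 900 = 7.80, so 8 ramp runs are needed. That means 7 intermediate landings.
Ramp run (horizontal) at 1:15: 7021 × 15 = 105315 mm.
7 intermediate landings contribute 7 × 1350 = 9450 mm.
Developed length = 105315 + 9450 = 114765 mm.

114765 mm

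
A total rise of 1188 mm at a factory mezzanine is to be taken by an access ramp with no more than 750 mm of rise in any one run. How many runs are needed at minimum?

2 runs

1188 / 750 = 1.58, so 2 ramp runs are needed.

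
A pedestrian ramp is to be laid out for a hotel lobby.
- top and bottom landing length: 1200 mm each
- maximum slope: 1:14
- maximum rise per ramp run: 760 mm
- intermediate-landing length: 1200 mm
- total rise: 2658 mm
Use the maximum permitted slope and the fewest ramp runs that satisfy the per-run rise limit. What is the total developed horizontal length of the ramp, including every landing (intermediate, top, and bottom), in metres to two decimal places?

43.21 m

At most 760 each: 2658/760 = 3.50, giving 4 ramp runs. That means 3 intermediate landings.
Ramp run (horizontal) at 1:14: 2658 × 14 = 37212 mm.
Intermediate landings: 3 × 1200 = 3600 mm.
Top and bottom landings: 2 × 1200 = 2400 mm.
Total = 37212 + 3600 + 2400 = 43212 mm.
= 43.21 m.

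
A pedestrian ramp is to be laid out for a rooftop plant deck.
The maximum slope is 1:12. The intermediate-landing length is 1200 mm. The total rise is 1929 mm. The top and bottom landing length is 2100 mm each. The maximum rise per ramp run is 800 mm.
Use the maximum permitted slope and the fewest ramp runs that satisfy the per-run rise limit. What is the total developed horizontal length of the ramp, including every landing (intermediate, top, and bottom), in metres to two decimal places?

29.75 m

1929 / 800 = 2.411 → round up to 3 ramp runs. That means 2 intermediate landings.
Ramp run (horizontal) at 1:12: 1929 × 12 = 23148 mm.
Intermediate landings: 2 × 1200 = 2400 mm.
Top and bottom landings: 2 × 2100 = 4200 mm.
Total = 23148 + 2400 + 4200 = 29748 mm.
= 29.75 m.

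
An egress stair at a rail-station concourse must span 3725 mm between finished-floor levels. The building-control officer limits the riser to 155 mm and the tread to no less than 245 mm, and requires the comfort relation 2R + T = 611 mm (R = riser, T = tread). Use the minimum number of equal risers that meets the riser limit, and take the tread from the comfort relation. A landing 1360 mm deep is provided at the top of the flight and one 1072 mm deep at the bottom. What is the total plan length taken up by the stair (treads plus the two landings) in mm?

3725 / 155 = 24.032 → round up to 25 risers.
Riser R = 3725 / 25 = 149 mm, within the 155 mm limit.
T = 611 − 2·149 = 313 mm, which satisfies the 245 mm minimum.
Going = (25 − 1) × 313 = 7512 mm.
Enclosure = 7512 + 1360 + 1072 = 9944 mm.

9944 mm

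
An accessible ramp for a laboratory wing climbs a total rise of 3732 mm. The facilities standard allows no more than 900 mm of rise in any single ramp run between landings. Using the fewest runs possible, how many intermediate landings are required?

4 intermediate landings

3732 / 900 = 4.147 → round up to 5 ramp runs.
5 runs are separated by 4 intermediate landings.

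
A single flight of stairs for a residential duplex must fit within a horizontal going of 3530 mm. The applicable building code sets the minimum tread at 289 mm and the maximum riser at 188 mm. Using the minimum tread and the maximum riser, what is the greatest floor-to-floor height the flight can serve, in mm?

3530 / 289 = 12.21, so 12 treads fit.
Risers = treads + 1 = 13.
Maximum height = 13 × 188 = 2444 mm.

2444 mm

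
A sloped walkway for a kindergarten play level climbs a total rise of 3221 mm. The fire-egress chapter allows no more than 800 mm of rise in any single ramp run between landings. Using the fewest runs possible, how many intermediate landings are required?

4 intermediate landings

At most 800 each: 3221/800 = 4.03, giving 5 ramp runs.
5 runs are separated by 4 intermediate landings.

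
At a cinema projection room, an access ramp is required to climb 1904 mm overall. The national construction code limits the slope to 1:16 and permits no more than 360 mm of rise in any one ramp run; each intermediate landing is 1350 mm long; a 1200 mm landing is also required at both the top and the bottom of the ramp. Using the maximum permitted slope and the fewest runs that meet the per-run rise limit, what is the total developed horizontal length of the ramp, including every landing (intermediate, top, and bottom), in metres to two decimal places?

1904 / 360 = 5.289 → round up to 6 ramp runs. That means 5 intermediate landings.
Ramp run (horizontal) at 1:16: 1904 × 16 = 30464 mm.
Intermediate landings: 5 × 1350 = 6750 mm.
Top and bottom landings: 2 × 1200 = 2400 mm.
Total = 30464 + 6750 + 2400 = 39614 mm.
= 39.61 m.

39.61 m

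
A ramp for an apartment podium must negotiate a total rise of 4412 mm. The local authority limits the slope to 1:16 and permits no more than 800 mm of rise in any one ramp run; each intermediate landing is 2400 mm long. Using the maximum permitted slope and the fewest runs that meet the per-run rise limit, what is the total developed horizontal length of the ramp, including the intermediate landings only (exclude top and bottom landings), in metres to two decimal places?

82.59 m

⌈4412/800⌉ = 6 ramp runs. That means 5 intermediate landings.
Ramp run (horizontal) at 1:16: 4412 × 16 = 70592 mm.
Intermediate landings: 5 × 2400 = 12000 mm.
Developed length = 70592 + 12000 = 82592 mm.
= 82.59 m.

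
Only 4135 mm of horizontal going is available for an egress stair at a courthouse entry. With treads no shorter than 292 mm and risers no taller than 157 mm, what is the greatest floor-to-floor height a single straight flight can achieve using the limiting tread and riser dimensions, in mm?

4135 / 292 = 14.16, so 14 treads fit.
Risers = treads + 1 = 15.
Maximum height = 15 × 157 = 2355 mm.

2355 mm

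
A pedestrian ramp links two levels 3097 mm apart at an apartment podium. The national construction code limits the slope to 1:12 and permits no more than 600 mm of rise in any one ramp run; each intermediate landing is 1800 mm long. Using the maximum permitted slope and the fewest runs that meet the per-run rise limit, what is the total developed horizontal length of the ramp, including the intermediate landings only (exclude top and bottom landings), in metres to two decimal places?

3097 / 600 = 5.162 → round up to 6 ramp runs. That means 5 intermediate landings.
Ramp run (horizontal) at 1:12: 3097 × 12 = 37164 mm.
Intermediate landings: 5 × 1800 = 9000 mm.
Total developed length = 37164 + 9000 = 46164 mm.
= 46.16 m.

46.16 m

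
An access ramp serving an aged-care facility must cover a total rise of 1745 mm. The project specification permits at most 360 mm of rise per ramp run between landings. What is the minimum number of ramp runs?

1745 / 360 = 4.847 → round up to 5 ramp runs.

5 runs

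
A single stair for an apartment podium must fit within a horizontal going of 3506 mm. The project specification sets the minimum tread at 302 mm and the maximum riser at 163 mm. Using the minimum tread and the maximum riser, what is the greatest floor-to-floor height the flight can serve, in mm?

1956 mm

3506 / 302 = 11.61, so 11 treads fit.
Risers = treads + 1 = 12.
Maximum height = 12 × 163 = 1956 mm.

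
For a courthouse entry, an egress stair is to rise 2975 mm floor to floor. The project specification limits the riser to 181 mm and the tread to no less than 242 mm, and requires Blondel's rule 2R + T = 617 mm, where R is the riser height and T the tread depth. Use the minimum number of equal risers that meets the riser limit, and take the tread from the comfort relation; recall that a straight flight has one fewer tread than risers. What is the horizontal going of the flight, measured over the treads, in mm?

4272 mm

2975 / 181 = 16.436 → round up to 17 risers.
R = 2975 ÷ 17 = 175 mm.
T = 617 − 2·175 = 267 mm, which satisfies the 242 mm minimum.
17 risers give 16 treads; going = 16 × 267 = 4272 mm.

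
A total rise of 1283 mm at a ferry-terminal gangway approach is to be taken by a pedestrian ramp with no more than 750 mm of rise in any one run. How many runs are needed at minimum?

2 runs

1283 / 750 = 1.711 → round up to 2 ramp runs.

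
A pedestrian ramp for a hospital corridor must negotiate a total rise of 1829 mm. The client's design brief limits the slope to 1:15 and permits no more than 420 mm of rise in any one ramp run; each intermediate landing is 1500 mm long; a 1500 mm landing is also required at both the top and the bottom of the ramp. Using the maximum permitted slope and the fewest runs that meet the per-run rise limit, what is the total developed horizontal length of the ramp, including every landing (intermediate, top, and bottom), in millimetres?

At most 420 each: 1829/420 = 4.35, giving 5 ramp runs. That means 4 intermediate landings.
Ramp run (horizontal) at 1:15: 1829 × 15 = 27435 mm.
Intermediate landings: 4 × 1500 = 6000 mm.
Top and bottom landings: 2 × 1500 = 3000 mm.
Total = 27435 + 6000 + 3000 = 36435 mm.

36435 mm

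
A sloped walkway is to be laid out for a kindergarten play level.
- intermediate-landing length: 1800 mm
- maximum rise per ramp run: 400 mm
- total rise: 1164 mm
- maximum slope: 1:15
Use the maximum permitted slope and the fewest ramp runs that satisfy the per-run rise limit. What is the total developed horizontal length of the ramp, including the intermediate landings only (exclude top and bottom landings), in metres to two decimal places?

21.06 m

1164 / 400 = 2.91, so 3 ramp runs are needed. That means 2 intermediate landings.
Horizontal run for 1164 mm of rise at 1:15 is 1164 × 15 = 17460 mm.
Intermediate landings: 2 × 1800 = 3600 mm.
Developed length = 17460 + 3600 = 21060 mm.
= 21.06 m.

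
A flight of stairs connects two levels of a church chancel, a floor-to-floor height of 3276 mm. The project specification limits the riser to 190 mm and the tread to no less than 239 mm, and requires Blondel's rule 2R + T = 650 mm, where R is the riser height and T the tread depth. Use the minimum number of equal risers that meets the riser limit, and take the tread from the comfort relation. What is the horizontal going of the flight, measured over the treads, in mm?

⌈3276/190⌉ = 18 risers.
Riser R = 3276 / 18 = 182 mm, within the 190 mm limit.
From 2R + T = 650: T = 650 − 364 = 286 mm.
Going = (18 − 1) × 286 = 4862 mm.

4862 mm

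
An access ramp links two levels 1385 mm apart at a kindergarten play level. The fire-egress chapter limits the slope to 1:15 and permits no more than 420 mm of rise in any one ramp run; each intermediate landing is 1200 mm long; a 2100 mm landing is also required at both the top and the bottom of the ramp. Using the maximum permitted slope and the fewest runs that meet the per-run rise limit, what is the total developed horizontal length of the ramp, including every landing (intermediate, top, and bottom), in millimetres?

28575 mm

1385 / 420 = 3.30, so 4 ramp runs are needed. That means 3 intermediate landings.
Horizontal run for 1385 mm of rise at 1:15 is 1385 × 15 = 20775 mm.
Intermediate landings: 3 × 1200 = 3600 mm.
Top and bottom landings: 2 × 2100 = 4200 mm.
Total = 20775 + 3600 + 4200 = 28575 mm.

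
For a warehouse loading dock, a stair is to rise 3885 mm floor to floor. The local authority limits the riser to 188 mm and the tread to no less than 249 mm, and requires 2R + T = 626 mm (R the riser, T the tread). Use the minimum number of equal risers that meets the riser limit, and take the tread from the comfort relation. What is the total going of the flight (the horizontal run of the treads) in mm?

⌈3885/188⌉ = 21 risers.
Each riser is 3885/21 = 185 mm (≤ 188 mm).
Tread T = 626 − 2 × 185 = 256 mm (≥ 249 mm).
Treads = 21 − 1 = 20; going = 20 × 256 = 5120 mm.

5120 mm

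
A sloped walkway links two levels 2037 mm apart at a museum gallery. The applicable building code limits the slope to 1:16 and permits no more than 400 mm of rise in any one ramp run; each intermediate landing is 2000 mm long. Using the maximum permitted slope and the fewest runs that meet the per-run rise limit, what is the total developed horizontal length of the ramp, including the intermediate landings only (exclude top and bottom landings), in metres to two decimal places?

42.59 m

At most 400 each: 2037/400 = 5.09, giving 6 ramp runs. That means 5 intermediate landings.
Ramp run (horizontal) at 1:16: 2037 × 16 = 32592 mm.
Intermediate landings: 5 × 2000 = 10000 mm.
Total developed length = 32592 + 10000 = 42592 mm.
= 42.59 m.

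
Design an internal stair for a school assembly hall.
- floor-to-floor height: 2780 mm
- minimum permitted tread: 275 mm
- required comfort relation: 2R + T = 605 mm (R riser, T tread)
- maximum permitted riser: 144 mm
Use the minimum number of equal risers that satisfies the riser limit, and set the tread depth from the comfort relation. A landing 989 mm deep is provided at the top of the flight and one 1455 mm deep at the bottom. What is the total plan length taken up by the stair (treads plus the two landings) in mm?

2780 / 144 = 19.31, so 20 risers are needed.
R = 2780 ÷ 20 = 139 mm.
From 2R + T = 605: T = 605 − 278 = 327 mm.
Treads = 20 − 1 = 19; going = 19 × 327 = 6213 mm.
Enclosure = 6213 + 989 + 1455 = 8657 mm.

8657 mm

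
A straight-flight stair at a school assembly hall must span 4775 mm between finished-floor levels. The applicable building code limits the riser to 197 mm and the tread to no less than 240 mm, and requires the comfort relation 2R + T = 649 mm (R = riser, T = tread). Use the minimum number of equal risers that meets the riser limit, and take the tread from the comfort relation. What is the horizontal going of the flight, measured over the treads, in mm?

6408 mm

At most 197 each: 4775/197 = 24.24, giving 25 risers.
Riser R = 4775 / 25 = 191 mm, within the 197 mm limit.
Tread T = 649 − 2 × 191 = 267 mm (≥ 240 mm).
Treads = 25 − 1 = 24; going = 24 × 267 = 6408 mm.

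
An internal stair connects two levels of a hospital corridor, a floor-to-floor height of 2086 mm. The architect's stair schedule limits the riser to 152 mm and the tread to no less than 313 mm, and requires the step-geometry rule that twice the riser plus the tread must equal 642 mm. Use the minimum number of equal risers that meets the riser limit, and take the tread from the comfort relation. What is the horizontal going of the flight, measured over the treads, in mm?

4472 mm

At most 152 each: 2086/152 = 13.72, giving 14 risers.
Riser R = 2086 / 14 = 149 mm, within the 152 mm limit.
From 2R + T = 642: T = 642 − 298 = 344 mm.
14 risers give 13 treads; going = 13 × 344 = 4472 mm.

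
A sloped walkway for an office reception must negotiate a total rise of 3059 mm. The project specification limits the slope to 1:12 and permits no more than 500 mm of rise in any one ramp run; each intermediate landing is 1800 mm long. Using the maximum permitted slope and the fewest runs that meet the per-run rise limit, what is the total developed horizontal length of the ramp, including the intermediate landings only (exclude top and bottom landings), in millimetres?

47508 mm

3059 / 500 = 6.118 → round up to 7 ramp runs. That means 6 intermediate landings.
Horizontal run for 3059 mm of rise at 1:12 is 3059 × 12 = 36708 mm.
Intermediate landings: 6 × 1800 = 10800 mm.
Developed length = 36708 + 10800 = 47508 mm.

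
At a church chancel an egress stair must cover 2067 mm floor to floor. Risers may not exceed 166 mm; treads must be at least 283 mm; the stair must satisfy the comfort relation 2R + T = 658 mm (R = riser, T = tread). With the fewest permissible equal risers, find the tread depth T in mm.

340 mm

⌈2067/166⌉ = 13 risers.
Each riser is 2067/13 = 159 mm (≤ 166 mm).
Tread T = 658 − 2 × 159 = 340 mm (≥ 283 mm).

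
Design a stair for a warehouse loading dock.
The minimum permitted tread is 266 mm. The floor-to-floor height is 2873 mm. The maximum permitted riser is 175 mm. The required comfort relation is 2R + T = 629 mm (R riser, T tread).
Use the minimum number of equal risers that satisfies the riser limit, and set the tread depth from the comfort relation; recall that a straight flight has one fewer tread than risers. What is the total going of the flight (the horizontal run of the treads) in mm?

4656 mm

2873 / 175 = 16.42, so 17 risers are needed.
R = 2873 ÷ 17 = 169 mm.
T = 629 − 2·169 = 291 mm, which satisfies the 266 mm minimum.
17 risers give 16 treads; going = 16 × 291 = 4656 mm.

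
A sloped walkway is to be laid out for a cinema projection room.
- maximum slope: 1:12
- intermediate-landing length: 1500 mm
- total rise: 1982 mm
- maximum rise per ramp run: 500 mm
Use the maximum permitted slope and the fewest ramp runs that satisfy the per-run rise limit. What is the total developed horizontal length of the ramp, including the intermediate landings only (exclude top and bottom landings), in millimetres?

At most 500 each: 1982/500 = 3.96, giving 4 ramp runs. That means 3 intermediate landings.
Horizontal run for 1982 mm of rise at 1:12 is 1982 × 12 = 23784 mm.
Intermediate landings: 3 × 1500 = 4500 mm.
Developed length = 23784 + 4500 = 28284 mm.

28284 mm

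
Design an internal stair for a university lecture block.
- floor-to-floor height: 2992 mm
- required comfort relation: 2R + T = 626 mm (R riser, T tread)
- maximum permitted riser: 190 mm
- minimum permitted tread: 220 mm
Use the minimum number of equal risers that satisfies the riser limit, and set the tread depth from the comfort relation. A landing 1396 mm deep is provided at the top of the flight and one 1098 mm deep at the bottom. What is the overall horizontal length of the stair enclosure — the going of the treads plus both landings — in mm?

6274 mm

2992 / 190 = 15.747 → round up to 16 risers.
Riser R = 2992 / 16 = 187 mm, within the 190 mm limit.
Tread T = 626 − 2 × 187 = 252 mm (≥ 220 mm).
Going = (16 − 1) × 252 = 3780 mm.
Add landings: 3780 + 1396 + 1098 = 6274 mm.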